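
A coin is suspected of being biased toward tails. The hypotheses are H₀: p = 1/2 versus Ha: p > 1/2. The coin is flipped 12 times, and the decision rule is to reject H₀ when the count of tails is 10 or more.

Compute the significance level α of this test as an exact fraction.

79/4096

α = P(reject H₀ | H₀ true) = P(Y ≥ 10 | p = 1/2), with Y ~ Binomial(12, 1/2).
P(Y ≥ 10) = [C(12,10) + C(12,11) + C(12,12)] / 2^12 = (66 + 12 + 1) / 4096 = 79/4096.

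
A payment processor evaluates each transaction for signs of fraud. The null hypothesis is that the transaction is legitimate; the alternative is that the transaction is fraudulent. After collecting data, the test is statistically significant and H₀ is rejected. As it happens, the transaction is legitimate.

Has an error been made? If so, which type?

H₀ was rejected, but H₀ is actually true.
Rejecting a true null hypothesis is a Type I error (false positive).

Type I error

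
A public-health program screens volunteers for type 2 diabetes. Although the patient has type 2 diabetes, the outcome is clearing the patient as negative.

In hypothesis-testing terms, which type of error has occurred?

Type II error

The null hypothesis here is that the patient does not have type 2 diabetes.
'Clearing the patient as negative' corresponds to failing to reject H₀.
H₀ was not rejected but H₀ is false — a Type II error (false negative).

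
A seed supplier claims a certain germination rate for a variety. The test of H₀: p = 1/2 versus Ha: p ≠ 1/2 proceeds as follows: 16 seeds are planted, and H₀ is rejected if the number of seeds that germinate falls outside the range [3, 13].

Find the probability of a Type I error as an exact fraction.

Under H₀, Y ~ Binomial(16, 1/2); α is the probability of landing in either tail, P(Y ≤ 2) + P(Y ≥ 14).
By symmetry, α = 2·P(Y ≤ 2) = 2·(1 + 16 + 120)/65536 = 274/65536 = 137/32768.

137/32768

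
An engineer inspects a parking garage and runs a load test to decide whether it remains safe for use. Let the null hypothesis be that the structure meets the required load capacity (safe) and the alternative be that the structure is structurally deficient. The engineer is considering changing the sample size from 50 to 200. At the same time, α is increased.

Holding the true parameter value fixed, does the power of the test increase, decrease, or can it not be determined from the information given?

It increases.

More data shrinks sampling variability; the test statistic under Ha concentrates further from the null value, making rejection more likely. With a larger α the critical value moves toward the center, so more of the Ha sampling distribution lies in the rejection region. Both changes push β in the same direction.
Since power = 1 − β and β decreases, power increases.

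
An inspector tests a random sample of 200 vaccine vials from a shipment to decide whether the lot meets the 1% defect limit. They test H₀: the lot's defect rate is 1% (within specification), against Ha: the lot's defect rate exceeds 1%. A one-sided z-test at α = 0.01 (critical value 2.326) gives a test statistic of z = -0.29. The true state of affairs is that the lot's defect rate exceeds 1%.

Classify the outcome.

Type II error

Since z = -0.29 ≤ z* = 2.326, H₀ is not rejected.
H₀ is false (actually the lot's defect rate exceeds 1%).
Failing to reject a false H₀ is a Type II error.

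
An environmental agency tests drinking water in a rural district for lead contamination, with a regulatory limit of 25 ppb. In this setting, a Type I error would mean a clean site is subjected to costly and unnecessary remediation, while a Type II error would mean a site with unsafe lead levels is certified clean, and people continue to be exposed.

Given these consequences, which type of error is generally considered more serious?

The Type II consequence (a site with unsafe lead levels is certified clean, and people continue to be exposed) is more severe than the Type I consequence (a clean site is subjected to costly and unnecessary remediation).

Type II error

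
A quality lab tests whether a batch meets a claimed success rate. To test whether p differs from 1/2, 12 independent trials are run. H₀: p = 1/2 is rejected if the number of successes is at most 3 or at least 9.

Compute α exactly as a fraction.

Under H₀, S ~ Binomial(12, 1/2); α is the probability of landing in either tail, P(S ≤ 3) + P(S ≥ 9).
The two tails are symmetric, so α = 2·(1 + 12 + 66 + 220)/2^12 = 598/4096 = 299/2048.

299/2048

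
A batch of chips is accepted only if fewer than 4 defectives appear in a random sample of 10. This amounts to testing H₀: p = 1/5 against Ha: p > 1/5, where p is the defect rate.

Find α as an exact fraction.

1180409/9765625

The significance level is the probability, assuming p = 1/5, of seeing 4 or more defectives in 10 draws.
α = 1 − P(K ≤ 3) = 1 − 8585216/9765625 = 1180409/9765625.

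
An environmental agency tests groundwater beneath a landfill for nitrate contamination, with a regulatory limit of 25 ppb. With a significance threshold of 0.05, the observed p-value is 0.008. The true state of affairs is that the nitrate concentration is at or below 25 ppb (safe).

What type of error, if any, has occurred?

Type I error

The conventional null hypothesis is that the nitrate concentration is at or below 25 ppb (safe).
Since p = 0.008 < α = 0.05, H₀ is rejected.
H₀ is true (actually the nitrate concentration is at or below 25 ppb (safe)).
Rejecting a true H₀ is a Type I error.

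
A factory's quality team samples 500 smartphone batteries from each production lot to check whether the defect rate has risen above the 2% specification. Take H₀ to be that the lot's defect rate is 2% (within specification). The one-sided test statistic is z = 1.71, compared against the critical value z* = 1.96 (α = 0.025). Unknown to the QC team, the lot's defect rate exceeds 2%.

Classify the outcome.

Since z = 1.71 ≤ z* = 1.96, H₀ is not rejected.
H₀ is false (actually the lot's defect rate exceeds 2%).
Failing to reject a false H₀ is a Type II error.

Type II error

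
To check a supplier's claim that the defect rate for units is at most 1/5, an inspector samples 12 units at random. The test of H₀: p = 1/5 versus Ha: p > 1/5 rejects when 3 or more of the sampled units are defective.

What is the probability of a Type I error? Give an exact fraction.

21565149/48828125

α = P(reject H₀ | H₀ true) = P(K ≥ 3 | p = 1/5), K ~ Binomial(12, 1/5).
Via the complement, α = 1 − Σ_{j=0}^{2} C(12,j)(1/5)^j(4/5)^{12-j} = 21565149/48828125.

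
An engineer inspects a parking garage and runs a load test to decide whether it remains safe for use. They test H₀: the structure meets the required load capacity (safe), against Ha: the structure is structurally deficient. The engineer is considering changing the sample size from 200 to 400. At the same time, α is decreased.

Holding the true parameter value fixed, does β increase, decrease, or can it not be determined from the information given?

The first change alone would make β decrease; the second alone would make β increase. Which effect dominates depends on the magnitudes, which are not given.

Cannot be determined from the information given.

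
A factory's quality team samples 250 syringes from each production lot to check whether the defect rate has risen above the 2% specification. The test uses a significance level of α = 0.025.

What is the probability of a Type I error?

The significance level α is, by definition, the probability of a Type I error — P(reject H₀ | H₀ true).

0.025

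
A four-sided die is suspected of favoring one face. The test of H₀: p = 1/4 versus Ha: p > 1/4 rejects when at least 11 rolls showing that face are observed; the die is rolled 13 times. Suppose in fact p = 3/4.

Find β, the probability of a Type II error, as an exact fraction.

A Type II error is failing to reject when Ha holds: with p = 3/4, β = P(K ≤ 10).
Equivalently, β = 1 − P(K ≥ 11) = 22394171/33554432.

22394171/33554432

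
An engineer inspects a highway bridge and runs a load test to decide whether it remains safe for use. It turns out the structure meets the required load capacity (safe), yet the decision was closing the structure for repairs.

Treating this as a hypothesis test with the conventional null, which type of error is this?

The null hypothesis here is that the structure meets the required load capacity (safe).
'Closing the structure for repairs' corresponds to rejecting H₀.
H₀ was rejected but H₀ is true — a Type I error (false positive).

Type I error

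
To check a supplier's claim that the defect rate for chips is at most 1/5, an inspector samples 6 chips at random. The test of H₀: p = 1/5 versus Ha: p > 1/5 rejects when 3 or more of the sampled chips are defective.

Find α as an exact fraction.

309/3125

Under H₀, S ~ Binomial(6, 1/5); the Type I error rate is P(S ≥ 3).
α = 1 − P(S ≤ 2) = 1 − 2816/3125 = 309/3125.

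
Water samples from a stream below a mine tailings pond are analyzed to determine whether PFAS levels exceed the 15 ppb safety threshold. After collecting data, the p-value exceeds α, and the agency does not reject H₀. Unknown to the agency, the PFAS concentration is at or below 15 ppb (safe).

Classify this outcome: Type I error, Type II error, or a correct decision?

Neither — the decision is correct.

The conventional null hypothesis here is that the PFAS concentration is at or below 15 ppb (safe).
The test retained a true H₀ — the decision matches the true state.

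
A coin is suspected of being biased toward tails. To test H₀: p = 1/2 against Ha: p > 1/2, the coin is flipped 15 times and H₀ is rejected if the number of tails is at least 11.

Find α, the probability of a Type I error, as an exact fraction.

1941/32768

The Type I error probability is α = P(K ≥ 11) computed under H₀, where K ~ Binomial(15, 1/2).
Summing the upper tail: (1365 + 455 + 105 + 15 + 1) / 2^15 = 1941/32768.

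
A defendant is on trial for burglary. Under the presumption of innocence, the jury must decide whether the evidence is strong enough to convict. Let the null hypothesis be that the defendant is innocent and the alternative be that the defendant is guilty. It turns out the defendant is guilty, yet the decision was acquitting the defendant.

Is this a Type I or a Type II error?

'Acquitting the defendant' corresponds to failing to reject H₀.
H₀ was not rejected but H₀ is false — a Type II error (false negative).

Type II error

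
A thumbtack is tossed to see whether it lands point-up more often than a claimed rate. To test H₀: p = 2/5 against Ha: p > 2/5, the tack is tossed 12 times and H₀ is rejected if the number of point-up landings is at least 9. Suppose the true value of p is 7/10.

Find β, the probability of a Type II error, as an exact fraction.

A Type II error is failing to reject when Ha holds: with p = 7/10, β = P(K ≤ 8).
Adding the binomial probabilities P(K=0)+…+P(K=8) at p = 7/10 gives 101496845313/200000000000.

101496845313/200000000000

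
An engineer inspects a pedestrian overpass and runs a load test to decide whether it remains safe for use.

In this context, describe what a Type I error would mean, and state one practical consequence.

A Type I error would mean concluding that the structure is structurally deficient when in fact the structure meets the required load capacity (safe). Consequence: a sound structure is closed unnecessarily, at significant cost and disruption.

With the conventional null hypothesis that the structure meets the required load capacity (safe):
A Type I error is rejecting H₀ when H₀ is true.
Here that means closing the structure for repairs when actually the structure meets the required load capacity (safe).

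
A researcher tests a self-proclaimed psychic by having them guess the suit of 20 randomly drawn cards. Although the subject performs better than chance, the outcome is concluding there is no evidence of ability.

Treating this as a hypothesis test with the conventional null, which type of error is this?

Type II error

The null hypothesis here is that the subject is guessing at random (p = 1/4).
'Concluding there is no evidence of ability' corresponds to failing to reject H₀.
H₀ was not rejected but H₀ is false — a Type II error (false negative).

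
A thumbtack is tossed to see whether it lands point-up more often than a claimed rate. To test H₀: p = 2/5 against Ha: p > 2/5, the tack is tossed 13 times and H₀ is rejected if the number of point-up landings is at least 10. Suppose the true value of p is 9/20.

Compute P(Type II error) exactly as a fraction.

β = P(fail to reject H₀ | Ha true) = P(K ≤ 9 | p = 9/20), K ~ Binomial(13, 9/20).
Equivalently, β = 1 − P(K ≥ 10) = 501584974994213/512000000000000.

501584974994213/512000000000000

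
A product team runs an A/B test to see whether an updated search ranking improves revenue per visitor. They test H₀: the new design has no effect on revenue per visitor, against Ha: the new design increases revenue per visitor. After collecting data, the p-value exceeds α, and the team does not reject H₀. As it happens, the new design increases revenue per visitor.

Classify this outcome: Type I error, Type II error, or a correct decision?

Type II error

H₀ was not rejected, but H₀ is actually false.
Failing to reject a false null hypothesis is a Type II error (false negative).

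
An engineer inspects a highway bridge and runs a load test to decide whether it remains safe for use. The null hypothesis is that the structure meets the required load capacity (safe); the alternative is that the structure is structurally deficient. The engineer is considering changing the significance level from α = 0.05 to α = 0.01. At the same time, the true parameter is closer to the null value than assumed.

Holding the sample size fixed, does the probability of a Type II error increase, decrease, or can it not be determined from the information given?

Tightening α shrinks the rejection region. When Ha holds, fewer sample outcomes clear the stricter threshold, so more fall in the acceptance region. When the true parameter is near the null value, the test has a harder time distinguishing Ha from H₀. Both changes push β in the same direction.

It increases.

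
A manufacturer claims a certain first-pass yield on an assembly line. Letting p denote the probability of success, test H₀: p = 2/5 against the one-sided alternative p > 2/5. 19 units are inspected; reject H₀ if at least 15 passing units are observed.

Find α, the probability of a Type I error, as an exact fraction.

Under H₀, X ~ Binomial(19, 2/5), and α = P(X ≥ 15).
P(X ≥ 15) = Σ_{j=15}^{19} C(19,j)·(2/5)^j·(3/5)^{19-j} = 2443902976/3814697265625.

2443902976/3814697265625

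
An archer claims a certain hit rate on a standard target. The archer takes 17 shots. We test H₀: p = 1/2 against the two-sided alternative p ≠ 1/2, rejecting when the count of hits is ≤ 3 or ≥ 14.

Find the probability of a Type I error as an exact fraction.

417/32768

The significance level is the null-hypothesis probability of the rejection region {≤3} ∪ {≥14}.
By symmetry, α = 2·P(K ≤ 3) = 2·(1 + 17 + 136 + 680)/131072 = 1668/131072 = 417/32768.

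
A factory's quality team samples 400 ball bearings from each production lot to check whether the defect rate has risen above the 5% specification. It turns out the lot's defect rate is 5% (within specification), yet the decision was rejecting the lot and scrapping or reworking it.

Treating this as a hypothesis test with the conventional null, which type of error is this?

Type I error

The null hypothesis here is that the lot's defect rate is 5% (within specification).
'Rejecting the lot and scrapping or reworking it' corresponds to rejecting H₀.
H₀ was rejected but H₀ is true — a Type I error (false positive).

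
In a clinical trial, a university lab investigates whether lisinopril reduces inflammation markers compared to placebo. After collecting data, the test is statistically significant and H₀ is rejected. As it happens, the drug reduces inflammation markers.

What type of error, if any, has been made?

No error (correct decision).

The conventional null hypothesis here is that the drug has no effect on inflammation markers.
The test rejected a false H₀ — the decision matches the true state.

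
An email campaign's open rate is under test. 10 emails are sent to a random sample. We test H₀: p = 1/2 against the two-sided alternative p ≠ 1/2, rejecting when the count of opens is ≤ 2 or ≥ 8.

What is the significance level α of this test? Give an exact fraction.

The significance level is the null-hypothesis probability of the rejection region {≤2} ∪ {≥8}.
By symmetry, α = 2·P(Y ≤ 2) = 2·(1 + 10 + 45)/1024 = 112/1024 = 7/64.

7/64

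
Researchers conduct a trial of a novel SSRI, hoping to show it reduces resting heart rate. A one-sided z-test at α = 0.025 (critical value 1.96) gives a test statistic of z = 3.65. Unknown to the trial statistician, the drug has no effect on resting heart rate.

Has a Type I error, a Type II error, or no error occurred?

The conventional null hypothesis is that the drug has no effect on resting heart rate.
Since z = 3.65 > z* = 1.96, H₀ is rejected.
H₀ is true (actually the drug has no effect on resting heart rate).
Rejecting a true H₀ is a Type I error.

Type I error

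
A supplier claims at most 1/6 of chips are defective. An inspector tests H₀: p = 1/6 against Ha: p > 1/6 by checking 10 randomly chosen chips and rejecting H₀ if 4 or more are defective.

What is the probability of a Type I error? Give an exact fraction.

29279/419904

α = P(reject H₀ | H₀ true) = P(K ≥ 4 | p = 1/6), K ~ Binomial(10, 1/6).
Via the complement, α = 1 − Σ_{j=0}^{3} C(10,j)(1/6)^j(5/6)^{10-j} = 29279/419904.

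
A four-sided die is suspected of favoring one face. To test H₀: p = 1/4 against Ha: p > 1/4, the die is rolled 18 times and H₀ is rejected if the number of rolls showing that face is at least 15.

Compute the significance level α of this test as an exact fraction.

2933/8589934592

The Type I error probability is α = P(S ≥ 15) computed under H₀, where S ~ Binomial(18, 1/4).
Summing C(18,j)(1/4)^j(3/4)^{18−j} for j = 15,…,18 gives 2933/8589934592.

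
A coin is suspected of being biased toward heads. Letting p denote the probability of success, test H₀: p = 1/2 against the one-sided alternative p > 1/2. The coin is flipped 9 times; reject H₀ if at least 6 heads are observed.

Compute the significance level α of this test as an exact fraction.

65/256

The Type I error probability is α = P(Y ≥ 6) computed under H₀, where Y ~ Binomial(9, 1/2).
Summing the upper tail: (84 + 36 + 9 + 1) / 2^9 = 130/512 = 65/256.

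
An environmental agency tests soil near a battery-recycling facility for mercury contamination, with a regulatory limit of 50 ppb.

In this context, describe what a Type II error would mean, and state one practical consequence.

With the conventional null hypothesis that the mercury concentration is at or below 50 ppb (safe):
A Type II error is failing to reject H₀ when H₀ is false.
Here that means certifying the site as safe when actually the mercury concentration exceeds 50 ppb.

A Type II error would mean concluding that the mercury concentration is at or below 50 ppb (safe) (or at least failing to establish that the mercury concentration exceeds 50 ppb) when in fact the mercury concentration exceeds 50 ppb. Consequence: a site with unsafe mercury levels is certified clean, and people continue to be exposed.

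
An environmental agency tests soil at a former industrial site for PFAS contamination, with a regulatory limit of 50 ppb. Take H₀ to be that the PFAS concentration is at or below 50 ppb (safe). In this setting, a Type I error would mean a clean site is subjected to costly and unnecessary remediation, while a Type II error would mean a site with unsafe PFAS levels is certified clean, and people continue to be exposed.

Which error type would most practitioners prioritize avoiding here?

The Type II consequence (a site with unsafe PFAS levels is certified clean, and people continue to be exposed) is more severe than the Type I consequence (a clean site is subjected to costly and unnecessary remediation).

Type II error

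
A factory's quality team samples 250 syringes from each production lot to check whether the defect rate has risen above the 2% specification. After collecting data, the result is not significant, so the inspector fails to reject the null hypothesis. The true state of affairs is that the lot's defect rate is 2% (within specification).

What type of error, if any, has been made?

No error — this is a correct decision.

The conventional null hypothesis here is that the lot's defect rate is 2% (within specification).
The test retained a true H₀ — the decision matches the true state.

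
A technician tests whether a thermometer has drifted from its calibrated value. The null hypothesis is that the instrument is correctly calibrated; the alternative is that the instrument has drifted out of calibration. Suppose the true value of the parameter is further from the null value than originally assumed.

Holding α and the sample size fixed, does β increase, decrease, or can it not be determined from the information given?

It decreases.

The further the true parameter sits from the null value, the more of the Ha sampling distribution falls in the rejection region.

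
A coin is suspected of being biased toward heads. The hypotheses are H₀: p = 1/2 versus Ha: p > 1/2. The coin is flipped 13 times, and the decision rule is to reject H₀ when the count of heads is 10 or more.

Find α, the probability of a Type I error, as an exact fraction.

189/4096

Under H₀, S ~ Binomial(13, 1/2), and α = P(S ≥ 10).
P(S ≥ 10) = [C(13,10) + C(13,11) + C(13,12) + C(13,13)] / 2^13 = (286 + 78 + 13 + 1) / 8192 = 378/8192 = 189/4096.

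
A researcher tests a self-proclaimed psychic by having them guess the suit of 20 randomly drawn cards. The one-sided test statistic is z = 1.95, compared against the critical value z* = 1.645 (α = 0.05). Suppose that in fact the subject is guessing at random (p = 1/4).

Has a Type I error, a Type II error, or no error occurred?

Type I error

The conventional null hypothesis is that the subject is guessing at random (p = 1/4).
Since z = 1.95 > z* = 1.645, H₀ is rejected.
H₀ is true (actually the subject is guessing at random (p = 1/4)).
Rejecting a true H₀ is a Type I error.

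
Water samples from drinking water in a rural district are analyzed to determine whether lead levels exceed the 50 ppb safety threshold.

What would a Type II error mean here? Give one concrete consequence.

A Type II error would mean concluding that the lead concentration is at or below 50 ppb (safe) (or at least failing to establish that the lead concentration exceeds 50 ppb) when in fact the lead concentration exceeds 50 ppb. Consequence: a site with unsafe lead levels is certified clean, and people continue to be exposed.

With the conventional null hypothesis that the lead concentration is at or below 50 ppb (safe):
A Type II error is failing to reject H₀ when H₀ is false.
Here that means certifying the site as safe when actually the lead concentration exceeds 50 ppb.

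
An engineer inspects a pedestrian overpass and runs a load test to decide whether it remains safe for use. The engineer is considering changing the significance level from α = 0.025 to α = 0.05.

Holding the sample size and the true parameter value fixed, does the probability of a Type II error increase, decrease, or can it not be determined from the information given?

A larger α widens the rejection region, so when the alternative is true more outcomes lead to rejection — failing to reject becomes less likely.

It decreases.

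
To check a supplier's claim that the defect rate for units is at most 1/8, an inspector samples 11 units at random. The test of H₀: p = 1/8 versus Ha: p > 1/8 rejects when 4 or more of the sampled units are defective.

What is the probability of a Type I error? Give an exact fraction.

41842445/1073741824

Under H₀, S ~ Binomial(11, 1/8); the Type I error rate is P(S ≥ 4).
Computing the lower-tail complement: 1 − 1031899379/1073741824 = 41842445/1073741824.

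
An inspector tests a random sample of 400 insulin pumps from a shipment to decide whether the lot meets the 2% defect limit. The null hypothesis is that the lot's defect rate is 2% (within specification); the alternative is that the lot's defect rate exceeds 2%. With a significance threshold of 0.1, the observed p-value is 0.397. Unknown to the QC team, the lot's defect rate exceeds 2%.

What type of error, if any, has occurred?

Type II error

Since p = 0.397 ≥ α = 0.1, H₀ is not rejected.
H₀ is false (actually the lot's defect rate exceeds 2%).
Failing to reject a false H₀ is a Type II error.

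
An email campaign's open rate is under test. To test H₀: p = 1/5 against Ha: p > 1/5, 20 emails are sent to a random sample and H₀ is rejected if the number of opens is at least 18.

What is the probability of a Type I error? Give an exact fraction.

3121/95367431640625

α = P(reject H₀ | H₀ true) = P(Y ≥ 18 | p = 1/5), with Y ~ Binomial(20, 1/5).
Adding the binomial terms for j = 18 through 20 with p = 1/5 yields 3121/95367431640625.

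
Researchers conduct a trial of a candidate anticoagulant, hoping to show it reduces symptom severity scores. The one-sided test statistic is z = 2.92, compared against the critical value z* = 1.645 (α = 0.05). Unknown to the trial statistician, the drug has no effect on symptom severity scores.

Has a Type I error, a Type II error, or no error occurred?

Type I error

The conventional null hypothesis is that the drug has no effect on symptom severity scores.
Since z = 2.92 > z* = 1.645, H₀ is rejected.
H₀ is true (actually the drug has no effect on symptom severity scores).
Rejecting a true H₀ is a Type I error.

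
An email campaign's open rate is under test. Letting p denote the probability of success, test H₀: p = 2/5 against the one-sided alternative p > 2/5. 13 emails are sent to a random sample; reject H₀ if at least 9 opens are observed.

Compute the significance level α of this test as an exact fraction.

7833088/244140625

Under H₀, S ~ Binomial(13, 2/5), and α = P(S ≥ 9).
P(S ≥ 9) = Σ_{j=9}^{13} C(13,j)·(2/5)^j·(3/5)^{13-j} = 7833088/244140625.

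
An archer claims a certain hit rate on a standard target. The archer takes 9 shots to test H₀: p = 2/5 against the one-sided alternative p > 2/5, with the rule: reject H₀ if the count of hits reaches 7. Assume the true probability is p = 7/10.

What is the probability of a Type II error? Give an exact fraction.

268584417/500000000

A Type II error is failing to reject when Ha holds: with p = 7/10, β = P(K ≤ 6).
Adding the binomial probabilities P(K=0)+…+P(K=6) at p = 7/10 gives 268584417/500000000.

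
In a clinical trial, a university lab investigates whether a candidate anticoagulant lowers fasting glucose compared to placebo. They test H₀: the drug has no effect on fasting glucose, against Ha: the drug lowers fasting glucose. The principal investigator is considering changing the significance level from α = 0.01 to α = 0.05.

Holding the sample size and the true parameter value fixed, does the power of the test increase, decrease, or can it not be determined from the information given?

A larger α widens the rejection region, so when the alternative is true more outcomes lead to rejection — failing to reject becomes less likely.
Since power = 1 − β and β decreases, power increases.

It increases.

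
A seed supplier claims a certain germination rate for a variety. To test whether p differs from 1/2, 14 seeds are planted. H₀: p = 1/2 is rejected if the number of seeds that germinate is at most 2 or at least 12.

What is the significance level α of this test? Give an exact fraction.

Under H₀, K ~ Binomial(14, 1/2); α is the probability of landing in either tail, P(K ≤ 2) + P(K ≥ 12).
By symmetry, α = 2·P(K ≤ 2) = 2·(1 + 14 + 91)/16384 = 212/16384 = 53/4096.

53/4096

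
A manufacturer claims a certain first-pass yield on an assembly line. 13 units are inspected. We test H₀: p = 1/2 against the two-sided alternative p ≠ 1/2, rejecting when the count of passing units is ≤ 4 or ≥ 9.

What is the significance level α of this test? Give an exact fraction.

1093/4096

α = P(K ≤ 4 or K ≥ 9 | p = 1/2), K ~ Binomial(13, 1/2).
Each tail has probability (1 + 13 + 78 + 286 + 715)/8192; doubling gives α = 2186/8192 = 1093/4096.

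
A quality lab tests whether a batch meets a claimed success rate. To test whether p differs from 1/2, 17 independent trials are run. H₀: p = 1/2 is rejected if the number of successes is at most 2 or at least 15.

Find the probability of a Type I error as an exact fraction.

77/32768

α = P(K ≤ 2 or K ≥ 15 | p = 1/2), K ~ Binomial(17, 1/2).
The two tails are symmetric, so α = 2·(1 + 17 + 136)/2^17 = 308/131072 = 77/32768.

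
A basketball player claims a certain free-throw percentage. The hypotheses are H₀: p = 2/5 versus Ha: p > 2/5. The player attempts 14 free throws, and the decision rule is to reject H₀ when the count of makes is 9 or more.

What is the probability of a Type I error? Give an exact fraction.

Under H₀, S ~ Binomial(14, 2/5), and α = P(S ≥ 9).
Summing C(14,j)(2/5)^j(3/5)^{14−j} for j = 9,…,14 gives 355950592/6103515625.

355950592/6103515625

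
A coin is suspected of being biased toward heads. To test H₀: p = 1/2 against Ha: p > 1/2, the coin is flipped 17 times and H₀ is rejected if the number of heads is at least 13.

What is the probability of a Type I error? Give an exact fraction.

α = P(reject H₀ | H₀ true) = P(X ≥ 13 | p = 1/2), with X ~ Binomial(17, 1/2).
Summing the upper tail: (2380 + 680 + 136 + 17 + 1) / 2^17 = 3214/131072 = 1607/65536.

1607/65536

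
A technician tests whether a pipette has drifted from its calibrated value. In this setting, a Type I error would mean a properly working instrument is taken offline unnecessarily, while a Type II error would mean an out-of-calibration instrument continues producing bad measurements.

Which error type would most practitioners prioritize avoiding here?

The Type II consequence (an out-of-calibration instrument continues producing bad measurements) is more severe than the Type I consequence (a properly working instrument is taken offline unnecessarily).

Type II error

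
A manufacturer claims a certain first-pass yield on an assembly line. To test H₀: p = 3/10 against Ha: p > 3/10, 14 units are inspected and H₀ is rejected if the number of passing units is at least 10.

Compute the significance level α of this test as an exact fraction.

33313260987/20000000000000

α = P(reject H₀ | H₀ true) = P(S ≥ 10 | p = 3/10), with S ~ Binomial(14, 3/10).
Adding the binomial terms for j = 10 through 14 with p = 3/10 yields 33313260987/20000000000000.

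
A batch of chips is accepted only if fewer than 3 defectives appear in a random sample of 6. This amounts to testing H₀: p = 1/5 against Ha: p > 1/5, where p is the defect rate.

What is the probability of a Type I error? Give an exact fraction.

The significance level is the probability, assuming p = 1/5, of seeing 3 or more defectives in 6 draws.
Computing the lower-tail complement: 1 − 2816/3125 = 309/3125.

309/3125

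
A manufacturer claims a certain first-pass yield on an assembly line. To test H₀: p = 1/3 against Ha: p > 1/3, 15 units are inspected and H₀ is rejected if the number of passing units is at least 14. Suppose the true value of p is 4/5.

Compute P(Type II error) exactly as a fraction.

25417304461/30517578125

Under the alternative p = 4/5, S ~ Binomial(15, 4/5); β is the probability the test does not reject, P(S < 14).
Equivalently, β = 1 − P(S ≥ 14) = 25417304461/30517578125.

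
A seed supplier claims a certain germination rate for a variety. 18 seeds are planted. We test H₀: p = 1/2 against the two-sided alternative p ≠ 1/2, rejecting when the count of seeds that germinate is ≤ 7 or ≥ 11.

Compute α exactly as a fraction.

15751/32768

The significance level is the null-hypothesis probability of the rejection region {≤7} ∪ {≥11}.
Each tail has probability (1 + 18 + 153 + 816 + 3060 + 8568 + 18564 + 31824)/262144; doubling gives α = 126008/262144 = 15751/32768.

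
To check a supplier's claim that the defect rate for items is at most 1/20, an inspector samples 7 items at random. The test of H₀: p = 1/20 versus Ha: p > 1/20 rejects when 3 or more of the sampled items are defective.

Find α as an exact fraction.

961803/256000000

Under H₀, S ~ Binomial(7, 1/20); the Type I error rate is P(S ≥ 3).
α = 1 − P(S ≤ 2) = 1 − 255038197/256000000 = 961803/256000000.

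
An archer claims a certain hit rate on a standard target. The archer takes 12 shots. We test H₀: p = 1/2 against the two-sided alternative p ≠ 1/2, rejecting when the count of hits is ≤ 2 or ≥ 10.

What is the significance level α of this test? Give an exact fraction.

79/2048

The significance level is the null-hypothesis probability of the rejection region {≤2} ∪ {≥10}.
By symmetry, α = 2·P(Y ≤ 2) = 2·(1 + 12 + 66)/4096 = 158/4096 = 79/2048.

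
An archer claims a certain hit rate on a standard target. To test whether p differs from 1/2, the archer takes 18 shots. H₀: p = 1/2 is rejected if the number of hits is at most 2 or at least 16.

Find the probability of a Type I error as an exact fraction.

α = P(Y ≤ 2 or Y ≥ 16 | p = 1/2), Y ~ Binomial(18, 1/2).
Each tail has probability (1 + 18 + 153)/262144; doubling gives α = 344/262144 = 43/32768.

43/32768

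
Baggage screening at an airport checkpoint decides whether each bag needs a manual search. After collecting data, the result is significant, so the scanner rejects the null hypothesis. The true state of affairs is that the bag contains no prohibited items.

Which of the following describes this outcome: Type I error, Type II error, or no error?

Type I error

The conventional null hypothesis here is that the bag contains no prohibited items.
H₀ was rejected, but H₀ is actually true.
Rejecting a true null hypothesis is a Type I error (false positive).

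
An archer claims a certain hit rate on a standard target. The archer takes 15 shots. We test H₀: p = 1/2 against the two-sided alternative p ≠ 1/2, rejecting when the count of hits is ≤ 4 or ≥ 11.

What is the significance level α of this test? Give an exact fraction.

Under H₀, K ~ Binomial(15, 1/2); α is the probability of landing in either tail, P(K ≤ 4) + P(K ≥ 11).
Each tail has probability (1 + 15 + 105 + 455 + 1365)/32768; doubling gives α = 3882/32768 = 1941/16384.

1941/16384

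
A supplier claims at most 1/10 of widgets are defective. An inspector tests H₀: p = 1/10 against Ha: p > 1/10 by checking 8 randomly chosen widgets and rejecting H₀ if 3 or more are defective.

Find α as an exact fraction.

3809179/100000000

Under H₀, S ~ Binomial(8, 1/10); the Type I error rate is P(S ≥ 3).
Via the complement, α = 1 − Σ_{j=0}^{2} C(8,j)(1/10)^j(9/10)^{8-j} = 3809179/100000000.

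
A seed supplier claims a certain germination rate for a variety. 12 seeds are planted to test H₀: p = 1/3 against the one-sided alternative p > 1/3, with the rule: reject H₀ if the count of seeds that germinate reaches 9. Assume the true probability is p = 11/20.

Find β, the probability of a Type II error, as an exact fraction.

β = P(fail to reject H₀ | Ha true) = P(S ≤ 8 | p = 11/20), S ~ Binomial(12, 11/20).
Adding the binomial probabilities P(S=0)+…+P(S=8) at p = 11/20 gives 709043757719553/819200000000000.

709043757719553/819200000000000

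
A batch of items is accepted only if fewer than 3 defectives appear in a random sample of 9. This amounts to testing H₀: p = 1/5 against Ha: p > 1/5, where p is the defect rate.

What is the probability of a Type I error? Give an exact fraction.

Under H₀, K ~ Binomial(9, 1/5); the Type I error rate is P(K ≥ 3).
Via the complement, α = 1 − Σ_{j=0}^{2} C(9,j)(1/5)^j(4/5)^{9-j} = 511333/1953125.

511333/1953125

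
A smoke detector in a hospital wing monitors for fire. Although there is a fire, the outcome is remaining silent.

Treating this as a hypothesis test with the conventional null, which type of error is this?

Type II error

The null hypothesis here is that there is no fire.
'Remaining silent' corresponds to failing to reject H₀.
H₀ was not rejected but H₀ is false — a Type II error (false negative).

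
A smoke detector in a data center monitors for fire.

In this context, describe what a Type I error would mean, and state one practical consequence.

With the conventional null hypothesis that there is no fire:
A Type I error is rejecting H₀ when H₀ is true.
Here that means sounding the alarm and evacuating the building when actually there is no fire.

A Type I error would mean concluding that there is a fire when in fact there is no fire. Consequence: the building is evacuated for a false alarm, disrupting work.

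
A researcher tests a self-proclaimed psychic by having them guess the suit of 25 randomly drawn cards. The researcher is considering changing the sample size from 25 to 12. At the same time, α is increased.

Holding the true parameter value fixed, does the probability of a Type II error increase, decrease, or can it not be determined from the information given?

Cannot be determined from the information given.

The first change alone would make β increase; the second alone would make β decrease. Which effect dominates depends on the magnitudes, which are not given.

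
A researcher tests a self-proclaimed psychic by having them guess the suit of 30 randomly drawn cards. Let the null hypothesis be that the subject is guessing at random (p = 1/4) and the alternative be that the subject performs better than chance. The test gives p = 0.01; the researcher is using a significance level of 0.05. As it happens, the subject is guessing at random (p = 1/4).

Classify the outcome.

Since p = 0.01 < α = 0.05, H₀ is rejected.
H₀ is true (actually the subject is guessing at random (p = 1/4)).
Rejecting a true H₀ is a Type I error.

Type I error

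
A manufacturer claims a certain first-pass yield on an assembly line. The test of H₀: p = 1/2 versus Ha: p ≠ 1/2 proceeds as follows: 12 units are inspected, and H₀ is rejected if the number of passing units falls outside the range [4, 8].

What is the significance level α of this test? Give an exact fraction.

299/2048

α = P(X ≤ 3 or X ≥ 9 | p = 1/2), X ~ Binomial(12, 1/2).
By symmetry, α = 2·P(X ≤ 3) = 2·(1 + 12 + 66 + 220)/4096 = 598/4096 = 299/2048.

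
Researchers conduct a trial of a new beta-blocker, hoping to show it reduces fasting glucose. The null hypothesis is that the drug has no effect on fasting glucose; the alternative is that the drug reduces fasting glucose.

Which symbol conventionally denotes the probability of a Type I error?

α

P(Type I error) = P(reject H₀ | H₀ true) = α, the significance level.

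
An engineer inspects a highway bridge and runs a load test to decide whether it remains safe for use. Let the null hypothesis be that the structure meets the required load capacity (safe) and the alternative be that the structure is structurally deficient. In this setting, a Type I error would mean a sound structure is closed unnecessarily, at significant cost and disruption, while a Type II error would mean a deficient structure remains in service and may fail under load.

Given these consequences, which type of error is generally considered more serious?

Type II error

The Type II consequence (a deficient structure remains in service and may fail under load) is more severe than the Type I consequence (a sound structure is closed unnecessarily, at significant cost and disruption).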